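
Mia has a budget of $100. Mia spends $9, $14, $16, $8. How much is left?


Add up expenses:
$9 + $14 + $16 + $8 = $47
Subtract from budget:
$100 - $47 = $53

$53


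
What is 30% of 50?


Convert percentage to decimal:
30% = 0.3
Multiply:
50 x 0.3 = 15

15


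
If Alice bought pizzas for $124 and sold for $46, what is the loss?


Selling price = $46
Cost price = $124
Loss = cost price - selling price:
Loss = $124 - $46 = $78

$78


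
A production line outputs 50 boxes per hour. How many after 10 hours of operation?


Production rate: 50 boxes per hour
Time: 10 hours
Total: 50 x 10 = 500 boxes

500 boxes


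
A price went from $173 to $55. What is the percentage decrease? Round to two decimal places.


Find the absolute change:
|55 - 173| = 118
Divide by original and multiply by 100:
118 / 173 x 100 = 68.2080...% ≈ 68.21%

68.21%


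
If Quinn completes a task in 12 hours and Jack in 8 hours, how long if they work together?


Quinn's rate: 1/12 of the job per hour
Jack's rate: 1/8 of the job per hour
Combined rate: 1/12 + 1/8 = 5/24 per hour
Time = 1 / (5/24) = 24/5 = 4.8 hours

4.8 hours


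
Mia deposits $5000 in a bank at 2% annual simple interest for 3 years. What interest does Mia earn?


Use the formula I = P x R x T / 100
P x R x T = 5000 x 2 x 3 = 30000
I = 30000 / 100 = $300

$300


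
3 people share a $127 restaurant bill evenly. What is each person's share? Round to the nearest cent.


Total bill: $127
Number of people: 3
Each pays: $127 / 3 = $42.3333... ≈ $42.33

$42.33


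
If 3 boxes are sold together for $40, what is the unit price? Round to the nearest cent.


Total cost: $40
Number of items: 3
Unit price: $40 / 3 = $13.3333... ≈ $13.33

$13.33


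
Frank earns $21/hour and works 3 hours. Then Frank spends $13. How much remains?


Calculate earnings:
3 x $21 = $63
Subtract spending:
$63 - $13 = $50

$50


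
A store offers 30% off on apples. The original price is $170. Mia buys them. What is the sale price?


Calculate the discount amount:
30% of $170 = $51
Subtract from original:
$170 - $51 = $119

$119


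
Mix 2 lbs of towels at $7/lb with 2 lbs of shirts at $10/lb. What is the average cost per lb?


Cost of towels:
2 x $7 = $14
Cost of shirts:
2 x $10 = $20
Total cost: $14 + $20 = $34
Total weight: 4 lbs
Average: $34 / 4 = $8.50/lb

$8.50/lb


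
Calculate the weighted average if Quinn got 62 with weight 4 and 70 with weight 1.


Weighted sum:
4 x 62 + 1 x 70 = 318
Total weight:
4 + 1 = 5
Weighted average:
318 / 5 = 63.6

63.6


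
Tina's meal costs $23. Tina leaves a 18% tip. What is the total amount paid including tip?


Calculate the tip:
18% of $23 = $4.14
Add tip to meal cost:
$23 + $4.14 = $27.14

$27.14


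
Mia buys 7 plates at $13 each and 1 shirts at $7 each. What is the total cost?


Cost of plates:
7 x $13 = $91
Cost of shirts:
1 x $7 = $7
Add both:
$91 + $7 = $98

$98


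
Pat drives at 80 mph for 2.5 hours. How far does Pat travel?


Use the formula: distance = speed x time
Speed = 80 mph, Time = 2.5 hours
80 x 2.5 = 200 miles

200 miles


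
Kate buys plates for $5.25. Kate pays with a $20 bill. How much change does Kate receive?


Start with the amount paid:
$20
Subtract the price:
$20 - $5.25 = $14.75

$14.75


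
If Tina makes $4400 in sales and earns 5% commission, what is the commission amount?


Convert rate to decimal:
5% = 0.05
Multiply by sales:
$4400 x 0.05 = $220

$220


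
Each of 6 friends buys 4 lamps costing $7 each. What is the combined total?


Cost per person:
4 x $7 = $28
Group total:
6 x $28 = $168

$168


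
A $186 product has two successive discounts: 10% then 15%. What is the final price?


First discount:
10% of $186 = $18.60
Price after first discount:
$186 - $18.60 = $167.40
Second discount:
15% of $167.40 = $25.11
Final price:
$167.40 - $25.11 = $142.29

$142.29


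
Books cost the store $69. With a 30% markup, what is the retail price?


Calculate the markup amount:
30% of $69 = $20.70
Add to cost:
$69 + $20.70 = $89.70

$89.70


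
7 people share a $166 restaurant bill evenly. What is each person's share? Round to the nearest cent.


Total bill: $166
Number of people: 7
Each pays: $166 / 7 = $23.7142... ≈ $23.71

$23.71


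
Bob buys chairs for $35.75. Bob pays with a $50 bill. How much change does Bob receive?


Start with the amount paid:
$50
Subtract the price:
$50 - $35.75 = $14.25

$14.25


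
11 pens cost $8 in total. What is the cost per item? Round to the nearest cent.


Total cost: $8
Number of items: 11
Unit price: $8 / 11 = $0.7272... ≈ $0.73

$0.73


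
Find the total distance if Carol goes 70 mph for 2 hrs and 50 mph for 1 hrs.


Leg 1 distance:
70 x 2 = 140 miles
Leg 2 distance:
50 x 1 = 50 miles
Total distance:
140 + 50 = 190 miles

190 miles


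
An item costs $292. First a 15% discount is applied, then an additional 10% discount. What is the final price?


First discount:
15% of $292 = $43.80
Price after first discount:
$292 - $43.80 = $248.20
Second discount:
10% of $248.20 = $24.82
Final price:
$248.20 - $24.82 = $223.38

$223.38


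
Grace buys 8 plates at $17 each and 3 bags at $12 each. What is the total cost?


Cost of plates:
8 x $17 = $136
Cost of bags:
3 x $12 = $36
Add both:
$136 + $36 = $172

$172


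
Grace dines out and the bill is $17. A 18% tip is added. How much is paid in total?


Calculate the tip:
18% of $17 = $3.06
Add tip to meal cost:
$17 + $3.06 = $20.06

$20.06


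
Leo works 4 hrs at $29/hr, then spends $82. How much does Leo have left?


Calculate earnings:
4 x $29 = $116
Subtract spending:
$116 - $82 = $34

$34


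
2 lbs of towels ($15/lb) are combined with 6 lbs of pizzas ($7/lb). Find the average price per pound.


Cost of towels:
2 x $15 = $30
Cost of pizzas:
6 x $7 = $42
Total cost: $30 + $42 = $72
Total weight: 8 lbs
Average: $72 / 8 = $9/lb

$9/lb


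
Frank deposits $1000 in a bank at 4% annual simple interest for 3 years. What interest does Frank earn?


Use the formula I = P x R x T / 100
P x R x T = 1000 x 4 x 3 = 12000
I = 12000 / 100 = $120

$120


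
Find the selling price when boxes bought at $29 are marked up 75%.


Calculate the markup amount:
75% of $29 = $21.75
Add to cost:
$29 + $21.75 = $50.75

$50.75


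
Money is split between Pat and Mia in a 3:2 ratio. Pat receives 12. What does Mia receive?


Find the multiplier:
12 / 3 = 4
Apply to Mia's share:
2 x 4 = 8

8


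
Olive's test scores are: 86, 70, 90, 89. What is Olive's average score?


Add the scores:
86 + 70 + 90 + 89 = 335
Divide by the number of tests:
335 / 4 = 83.75

83.75


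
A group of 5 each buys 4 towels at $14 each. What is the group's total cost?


Cost per person:
4 x $14 = $56
Group total:
5 x $56 = $280

$280


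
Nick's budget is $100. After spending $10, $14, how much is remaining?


Add up expenses:
$10 + $14 = $24
Subtract from budget:
$100 - $24 = $76

$76


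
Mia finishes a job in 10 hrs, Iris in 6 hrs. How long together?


Mia's rate: 1/10 of the job per hour
Iris's rate: 1/6 of the job per hour
Combined rate: 1/10 + 1/6 = 4/15 per hour
Time = 1 / (4/15) = 15/4 = 3.75 hours

3.75 hours


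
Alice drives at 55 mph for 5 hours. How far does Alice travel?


Use the formula: distance = speed x time
Speed = 55 mph, Time = 5 hours
55 x 5 = 275 miles

275 miles


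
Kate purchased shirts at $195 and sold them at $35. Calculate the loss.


Selling price = $35
Cost price = $195
Loss = cost price - selling price:
Loss = $195 - $35 = $160

$160


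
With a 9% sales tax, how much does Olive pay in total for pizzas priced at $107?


Calculate the tax:
9% of $107 = $9.63
Add tax to price:
$107 + $9.63 = $116.63

$116.63


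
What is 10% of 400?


Convert percentage to decimal:
10% = 0.1
Multiply:
400 x 0.1 = 40

40


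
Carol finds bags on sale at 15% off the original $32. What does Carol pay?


Calculate the discount amount:
15% of $32 = $4.80
Subtract from original:
$32 - $4.80 = $27.20

$27.20


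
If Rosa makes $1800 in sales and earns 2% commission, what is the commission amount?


Convert rate to decimal:
2% = 0.02
Multiply by sales:
$1800 x 0.02 = $36

$36


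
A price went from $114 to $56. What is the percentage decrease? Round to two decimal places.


Find the absolute change:
|56 - 114| = 58
Divide by original and multiply by 100:
58 / 114 x 100 = 50.8771...% ≈ 50.88%

50.88%


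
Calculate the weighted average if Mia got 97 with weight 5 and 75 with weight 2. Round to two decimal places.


Weighted sum:
5 x 97 + 2 x 75 = 635
Total weight:
5 + 2 = 7
Weighted average:
635 / 7 = 90.7142... ≈ 90.71

90.71


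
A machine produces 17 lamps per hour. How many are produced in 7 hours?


Production rate: 17 lamps per hour
Time: 7 hours
Total: 17 x 7 = 119 lamps

119 lamps


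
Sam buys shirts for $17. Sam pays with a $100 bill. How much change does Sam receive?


Start with the amount paid:
$100
Subtract the price:
$100 - $17 = $83

$83


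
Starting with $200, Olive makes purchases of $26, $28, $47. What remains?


Add up expenses:
$26 + $28 + $47 = $101
Subtract from budget:
$200 - $101 = $99

$99


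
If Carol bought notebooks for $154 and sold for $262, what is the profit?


Selling price = $262
Cost price = $154
Profit = selling price - cost price:
Profit = $262 - $154 = $108

$108


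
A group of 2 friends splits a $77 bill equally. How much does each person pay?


Total bill: $77
Number of people: 2
Each pays: $77 / 2 = $38.50

$38.50


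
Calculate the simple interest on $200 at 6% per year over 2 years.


Use the formula I = P x R x T / 100
P x R x T = 200 x 6 x 2 = 2400
I = 2400 / 100 = $24

$24


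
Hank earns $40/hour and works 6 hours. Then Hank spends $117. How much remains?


Calculate earnings:
6 x $40 = $240
Subtract spending:
$240 - $117 = $123

$123


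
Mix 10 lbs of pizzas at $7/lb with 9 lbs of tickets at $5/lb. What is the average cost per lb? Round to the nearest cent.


Cost of pizzas:
10 x $7 = $70
Cost of tickets:
9 x $5 = $45
Total cost: $70 + $45 = $115
Total weight: 19 lbs
Average: $115 / 19 = $6.0526... ≈ $6.05/lb

$6.05/lb


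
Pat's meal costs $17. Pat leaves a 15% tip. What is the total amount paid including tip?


Calculate the tip:
15% of $17 = $2.55
Add tip to meal cost:
$17 + $2.55 = $19.55

$19.55


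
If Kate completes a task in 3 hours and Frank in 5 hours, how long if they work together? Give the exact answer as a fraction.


Kate's rate: 1/3 of the job per hour
Frank's rate: 1/5 of the job per hour
Combined rate: 1/3 + 1/5 = 8/15 per hour
Time = 1 / (8/15) = 15/8 hours (≈ 1.88 hours)

15/8 hours


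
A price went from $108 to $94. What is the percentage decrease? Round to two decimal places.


Find the absolute change:
|94 - 108| = 14
Divide by original and multiply by 100:
14 / 108 x 100 = 12.9629...% ≈ 12.96%

12.96%


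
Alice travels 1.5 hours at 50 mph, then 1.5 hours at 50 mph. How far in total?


Leg 1 distance:
50 x 1.5 = 75 miles
Leg 2 distance:
50 x 1.5 = 75 miles
Total distance:
75 + 75 = 150 miles

150 miles


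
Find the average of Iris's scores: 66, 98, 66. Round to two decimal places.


Add the scores:
66 + 98 + 66 = 230
Divide by the number of tests:
230 / 3 = 76.6666... ≈ 76.67

76.67


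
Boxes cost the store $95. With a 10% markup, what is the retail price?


Calculate the markup amount:
10% of $95 = $9.50
Add to cost:
$95 + $9.50 = $104.50

$104.50


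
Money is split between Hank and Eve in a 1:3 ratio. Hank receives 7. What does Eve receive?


Find the multiplier:
7 / 1 = 7
Apply to Eve's share:
3 x 7 = 21

21


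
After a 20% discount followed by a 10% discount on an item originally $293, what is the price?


First discount:
20% of $293 = $58.60
Price after first discount:
$293 - $58.60 = $234.40
Second discount:
10% of $234.40 = $23.44
Final price:
$234.40 - $23.44 = $210.96

$210.96


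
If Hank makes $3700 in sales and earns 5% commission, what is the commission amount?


Convert rate to decimal:
5% = 0.05
Multiply by sales:
$3700 x 0.05 = $185

$185


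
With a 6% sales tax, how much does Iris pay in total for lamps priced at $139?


Calculate the tax:
6% of $139 = $8.34
Add tax to price:
$139 + $8.34 = $147.34

$147.34


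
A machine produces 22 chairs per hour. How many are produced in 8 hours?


Production rate: 22 chairs per hour
Time: 8 hours
Total: 22 x 8 = 176 chairs

176 chairs


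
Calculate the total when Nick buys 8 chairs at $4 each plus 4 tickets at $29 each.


Cost of chairs:
8 x $4 = $32
Cost of tickets:
4 x $29 = $116
Add both:
$32 + $116 = $148

$148


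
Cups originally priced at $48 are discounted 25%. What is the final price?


Calculate the discount amount:
25% of $48 = $12
Subtract from original:
$48 - $12 = $36

$36


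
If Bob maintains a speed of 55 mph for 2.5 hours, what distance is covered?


Use the formula: distance = speed x time
Speed = 55 mph, Time = 2.5 hours
55 x 2.5 = 137.5 miles

137.5 miles


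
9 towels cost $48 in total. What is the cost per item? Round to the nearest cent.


Total cost: $48
Number of items: 9
Unit price: $48 / 9 = $5.3333... ≈ $5.33

$5.33


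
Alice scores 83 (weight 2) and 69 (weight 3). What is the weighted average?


Weighted sum:
2 x 83 + 3 x 69 = 373
Total weight:
2 + 3 = 5
Weighted average:
373 / 5 = 74.6

74.6


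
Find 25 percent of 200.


Convert percentage to decimal:
25% = 0.25
Multiply:
200 x 0.25 = 50

50


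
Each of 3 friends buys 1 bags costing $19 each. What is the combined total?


Cost per person:
1 x $19 = $19
Group total:
3 x $19 = $57

$57


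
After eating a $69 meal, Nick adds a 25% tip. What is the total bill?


Calculate the tip:
25% of $69 = $17.25
Add tip to meal cost:
$69 + $17.25 = $86.25

$86.25


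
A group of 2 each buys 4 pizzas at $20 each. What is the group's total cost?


Cost per person:
4 x $20 = $80
Group total:
2 x $80 = $160

$160


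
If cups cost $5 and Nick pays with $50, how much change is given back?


Start with the amount paid:
$50
Subtract the price:
$50 - $5 = $45

$45


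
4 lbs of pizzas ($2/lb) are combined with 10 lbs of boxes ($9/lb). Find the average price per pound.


Cost of pizzas:
4 x $2 = $8
Cost of boxes:
10 x $9 = $90
Total cost: $8 + $90 = $98
Total weight: 14 lbs
Average: $98 / 14 = $7/lb

$7/lb


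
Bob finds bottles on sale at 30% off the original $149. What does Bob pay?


Calculate the discount amount:
30% of $149 = $44.70
Subtract from original:
$149 - $44.70 = $104.30

$104.30


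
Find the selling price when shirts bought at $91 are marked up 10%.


Calculate the markup amount:
10% of $91 = $9.10
Add to cost:
$91 + $9.10 = $100.10

$100.10


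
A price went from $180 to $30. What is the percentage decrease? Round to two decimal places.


Find the absolute change:
|30 - 180| = 150
Divide by original and multiply by 100:
150 / 180 x 100 = 83.3333...% ≈ 83.33%

83.33%


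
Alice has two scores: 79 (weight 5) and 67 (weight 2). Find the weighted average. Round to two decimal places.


Weighted sum:
5 x 79 + 2 x 67 = 529
Total weight:
5 + 2 = 7
Weighted average:
529 / 7 = 75.5714... ≈ 75.57

75.57


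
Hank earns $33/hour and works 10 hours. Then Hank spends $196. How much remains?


Calculate earnings:
10 x $33 = $330
Subtract spending:
$330 - $196 = $134

$134


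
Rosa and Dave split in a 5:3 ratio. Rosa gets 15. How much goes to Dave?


Find the multiplier:
15 / 5 = 3
Apply to Dave's share:
3 x 3 = 9

9


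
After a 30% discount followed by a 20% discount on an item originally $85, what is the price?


First discount:
30% of $85 = $25.50
Price after first discount:
$85 - $25.50 = $59.50
Second discount:
20% of $59.50 = $11.90
Final price:
$59.50 - $11.90 = $47.60

$47.60


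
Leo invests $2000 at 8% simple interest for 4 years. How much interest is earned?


Use the formula I = P x R x T / 100
P x R x T = 2000 x 8 x 4 = 64000
I = 64000 / 100 = $640

$640


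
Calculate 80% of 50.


Convert percentage to decimal:
80% = 0.8
Multiply:
50 x 0.8 = 40

40


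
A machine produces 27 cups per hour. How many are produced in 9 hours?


Production rate: 27 cups per hour
Time: 9 hours
Total: 27 x 9 = 243 cups

243 cups


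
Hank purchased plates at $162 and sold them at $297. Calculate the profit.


Selling price = $297
Cost price = $162
Profit = selling price - cost price:
Profit = $297 - $162 = $135

$135


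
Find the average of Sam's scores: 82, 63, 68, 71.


Add the scores:
82 + 63 + 68 + 71 = 284
Divide by the number of tests:
284 / 4 = 71

71


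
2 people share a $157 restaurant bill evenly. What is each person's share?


Total bill: $157
Number of people: 2
Each pays: $157 / 2 = $78.50

$78.50


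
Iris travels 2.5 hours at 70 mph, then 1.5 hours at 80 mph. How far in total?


Leg 1 distance:
70 x 2.5 = 175 miles
Leg 2 distance:
80 x 1.5 = 120 miles
Total distance:
175 + 120 = 295 miles

295 miles


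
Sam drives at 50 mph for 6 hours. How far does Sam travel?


Use the formula: distance = speed x time
Speed = 50 mph, Time = 6 hours
50 x 6 = 300 miles

300 miles


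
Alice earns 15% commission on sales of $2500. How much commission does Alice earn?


Convert rate to decimal:
15% = 0.15
Multiply by sales:
$2500 x 0.15 = $375

$375


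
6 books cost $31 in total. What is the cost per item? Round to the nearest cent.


Total cost: $31
Number of items: 6
Unit price: $31 / 6 = $5.1666... ≈ $5.17

$5.17


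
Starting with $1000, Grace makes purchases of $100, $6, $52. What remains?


Add up expenses:
$100 + $6 + $52 = $158
Subtract from budget:
$1000 - $158 = $842

$842


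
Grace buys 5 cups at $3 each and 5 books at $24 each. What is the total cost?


Cost of cups:
5 x $3 = $15
Cost of books:
5 x $24 = $120
Add both:
$15 + $120 = $135

$135


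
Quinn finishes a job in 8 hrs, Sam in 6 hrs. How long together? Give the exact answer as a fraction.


Quinn's rate: 1/8 of the job per hour
Sam's rate: 1/6 of the job per hour
Combined rate: 1/8 + 1/6 = 7/24 per hour
Time = 1 / (7/24) = 24/7 hours (≈ 3.43 hours)

24/7 hours


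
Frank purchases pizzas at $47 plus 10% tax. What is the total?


Calculate the tax:
10% of $47 = $4.70
Add tax to price:
$47 + $4.70 = $51.70

$51.70


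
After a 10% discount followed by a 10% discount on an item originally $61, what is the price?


First discount:
10% of $61 = $6.10
Price after first discount:
$61 - $6.10 = $54.90
Second discount:
10% of $54.90 = $5.49
Final price:
$54.90 - $5.49 = $49.41

$49.41


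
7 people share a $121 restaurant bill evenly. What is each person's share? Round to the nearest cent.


Total bill: $121
Number of people: 7
Each pays: $121 / 7 = $17.2857... ≈ $17.29

$17.29


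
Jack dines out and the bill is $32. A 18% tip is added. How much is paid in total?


Calculate the tip:
18% of $32 = $5.76
Add tip to meal cost:
$32 + $5.76 = $37.76

$37.76


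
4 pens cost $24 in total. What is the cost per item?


Total cost: $24
Number of items: 4
Unit price: $24 / 4 = $6

$6


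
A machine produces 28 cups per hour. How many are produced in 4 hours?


Production rate: 28 cups per hour
Time: 4 hours
Total: 28 x 4 = 112 cups

112 cups


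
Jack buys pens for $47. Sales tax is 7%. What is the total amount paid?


Calculate the tax:
7% of $47 = $3.29
Add tax to price:
$47 + $3.29 = $50.29

$50.29


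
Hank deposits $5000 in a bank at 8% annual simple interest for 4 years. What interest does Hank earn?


Use the formula I = P x R x T / 100
P x R x T = 5000 x 8 x 4 = 160000
I = 160000 / 100 = $1600

$1600


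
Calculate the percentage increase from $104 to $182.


Find the absolute change:
|182 - 104| = 78
Divide by original and multiply by 100:
78 / 104 x 100 = 75%

75%


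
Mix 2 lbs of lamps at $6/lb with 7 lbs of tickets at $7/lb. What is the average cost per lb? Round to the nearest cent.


Cost of lamps:
2 x $6 = $12
Cost of tickets:
7 x $7 = $49
Total cost: $12 + $49 = $61
Total weight: 9 lbs
Average: $61 / 9 = $6.7777... ≈ $6.78/lb

$6.78/lb


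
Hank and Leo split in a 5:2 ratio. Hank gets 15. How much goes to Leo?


Find the multiplier:
15 / 5 = 3
Apply to Leo's share:
2 x 3 = 6

6


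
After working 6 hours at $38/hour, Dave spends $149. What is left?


Calculate earnings:
6 x $38 = $228
Subtract spending:
$228 - $149 = $79

$79


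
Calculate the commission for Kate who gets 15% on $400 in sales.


Convert rate to decimal:
15% = 0.15
Multiply by sales:
$400 x 0.15 = $60

$60


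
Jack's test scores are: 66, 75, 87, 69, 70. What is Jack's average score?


Add the scores:
66 + 75 + 87 + 69 + 70 = 367
Divide by the number of tests:
367 / 5 = 73.4

73.4


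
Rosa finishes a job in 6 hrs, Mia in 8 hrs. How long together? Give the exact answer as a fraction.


Rosa's rate: 1/6 of the job per hour
Mia's rate: 1/8 of the job per hour
Combined rate: 1/6 + 1/8 = 7/24 per hour
Time = 1 / (7/24) = 24/7 hours (≈ 3.43 hours)

24/7 hours


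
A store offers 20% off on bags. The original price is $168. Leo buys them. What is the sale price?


Calculate the discount amount:
20% of $168 = $33.60
Subtract from original:
$168 - $33.60 = $134.40

$134.40


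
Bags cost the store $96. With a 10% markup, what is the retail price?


Calculate the markup amount:
10% of $96 = $9.60
Add to cost:
$96 + $9.60 = $105.60

$105.60


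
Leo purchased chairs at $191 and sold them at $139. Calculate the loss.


Selling price = $139
Cost price = $191
Loss = cost price - selling price:
Loss = $191 - $139 = $52

$52


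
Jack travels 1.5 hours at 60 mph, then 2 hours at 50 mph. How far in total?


Leg 1 distance:
60 x 1.5 = 90 miles
Leg 2 distance:
50 x 2 = 100 miles
Total distance:
90 + 100 = 190 miles

190 miles


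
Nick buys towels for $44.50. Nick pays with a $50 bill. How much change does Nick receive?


Start with the amount paid:
$50
Subtract the price:
$50 - $44.50 = $5.50

$5.50


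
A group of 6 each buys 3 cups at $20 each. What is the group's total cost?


Cost per person:
3 x $20 = $60
Group total:
6 x $60 = $360

$360


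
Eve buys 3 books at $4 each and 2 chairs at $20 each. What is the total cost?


Cost of books:
3 x $4 = $12
Cost of chairs:
2 x $20 = $40
Add both:
$12 + $40 = $52

$52


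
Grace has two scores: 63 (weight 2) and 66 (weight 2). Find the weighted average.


Weighted sum:
2 x 63 + 2 x 66 = 258
Total weight:
2 + 2 = 4
Weighted average:
258 / 4 = 64.5

64.5


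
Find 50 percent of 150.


Convert percentage to decimal:
50% = 0.5
Multiply:
150 x 0.5 = 75

75


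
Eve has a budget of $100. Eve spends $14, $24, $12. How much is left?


Add up expenses:
$14 + $24 + $12 = $50
Subtract from budget:
$100 - $50 = $50

$50


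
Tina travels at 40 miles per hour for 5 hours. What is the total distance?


Use the formula: distance = speed x time
Speed = 40 mph, Time = 5 hours
40 x 5 = 200 miles

200 miles


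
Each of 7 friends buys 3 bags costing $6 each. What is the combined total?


Cost per person:
3 x $6 = $18
Group total:
7 x $18 = $126

$126


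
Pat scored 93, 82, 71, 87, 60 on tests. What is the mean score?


Add the scores:
93 + 82 + 71 + 87 + 60 = 393
Divide by the number of tests:
393 / 5 = 78.6

78.6


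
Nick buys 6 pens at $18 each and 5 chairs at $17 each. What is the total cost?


Cost of pens:
6 x $18 = $108
Cost of chairs:
5 x $17 = $85
Add both:
$108 + $85 = $193

$193


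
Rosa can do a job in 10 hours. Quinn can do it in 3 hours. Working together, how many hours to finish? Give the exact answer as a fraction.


Rosa's rate: 1/10 of the job per hour
Quinn's rate: 1/3 of the job per hour
Combined rate: 1/10 + 1/3 = 13/30 per hour
Time = 1 / (13/30) = 30/13 hours (≈ 2.31 hours)

30/13 hours


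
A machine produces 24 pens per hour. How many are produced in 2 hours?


Production rate: 24 pens per hour
Time: 2 hours
Total: 24 x 2 = 48 pens

48 pens


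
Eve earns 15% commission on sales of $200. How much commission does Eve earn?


Convert rate to decimal:
15% = 0.15
Multiply by sales:
$200 x 0.15 = $30

$30


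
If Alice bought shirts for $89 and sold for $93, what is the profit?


Selling price = $93
Cost price = $89
Profit = selling price - cost price:
Profit = $93 - $89 = $4

$4


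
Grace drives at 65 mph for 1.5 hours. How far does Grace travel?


Use the formula: distance = speed x time
Speed = 65 mph, Time = 1.5 hours
65 x 1.5 = 97.5 miles

97.5 miles


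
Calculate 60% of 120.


Convert percentage to decimal:
60% = 0.6
Multiply:
120 x 0.6 = 72

72


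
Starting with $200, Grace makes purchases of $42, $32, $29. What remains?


Add up expenses:
$42 + $32 + $29 = $103
Subtract from budget:
$200 - $103 = $97

$97


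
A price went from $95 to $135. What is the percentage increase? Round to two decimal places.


Find the absolute change:
|135 - 95| = 40
Divide by original and multiply by 100:
40 / 95 x 100 = 42.1052...% ≈ 42.11%

42.11%


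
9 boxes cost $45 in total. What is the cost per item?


Total cost: $45
Number of items: 9
Unit price: $45 / 9 = $5

$5


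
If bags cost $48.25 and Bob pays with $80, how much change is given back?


Start with the amount paid:
$80
Subtract the price:
$80 - $48.25 = $31.75

$31.75


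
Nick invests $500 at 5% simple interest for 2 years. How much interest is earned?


Use the formula I = P x R x T / 100
P x R x T = 500 x 5 x 2 = 5000
I = 5000 / 100 = $50

$50


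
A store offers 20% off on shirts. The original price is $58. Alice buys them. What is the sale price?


Calculate the discount amount:
20% of $58 = $11.60
Subtract from original:
$58 - $11.60 = $46.40

$46.40


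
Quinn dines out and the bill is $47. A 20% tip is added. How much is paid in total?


Calculate the tip:
20% of $47 = $9.40
Add tip to meal cost:
$47 + $9.40 = $56.40

$56.40


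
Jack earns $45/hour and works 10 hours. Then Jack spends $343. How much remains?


Calculate earnings:
10 x $45 = $450
Subtract spending:
$450 - $343 = $107

$107


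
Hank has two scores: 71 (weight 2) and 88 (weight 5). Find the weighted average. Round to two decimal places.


Weighted sum:
2 x 71 + 5 x 88 = 582
Total weight:
2 + 5 = 7
Weighted average:
582 / 7 = 83.1428... ≈ 83.14

83.14


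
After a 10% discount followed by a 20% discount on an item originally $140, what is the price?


First discount:
10% of $140 = $14
Price after first discount:
$140 - $14 = $126
Second discount:
20% of $126 = $25.20
Final price:
$126 - $25.20 = $100.80

$100.80


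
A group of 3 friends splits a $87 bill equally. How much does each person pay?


Total bill: $87
Number of people: 3
Each pays: $87 / 3 = $29

$29


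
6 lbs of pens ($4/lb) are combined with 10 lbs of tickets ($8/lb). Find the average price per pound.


Cost of pens:
6 x $4 = $24
Cost of tickets:
10 x $8 = $80
Total cost: $24 + $80 = $104
Total weight: 16 lbs
Average: $104 / 16 = $6.50/lb

$6.50/lb


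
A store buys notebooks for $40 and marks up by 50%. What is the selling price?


Calculate the markup amount:
50% of $40 = $20
Add to cost:
$40 + $20 = $60

$60


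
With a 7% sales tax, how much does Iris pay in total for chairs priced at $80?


Calculate the tax:
7% of $80 = $5.60
Add tax to price:
$80 + $5.60 = $85.60

$85.60


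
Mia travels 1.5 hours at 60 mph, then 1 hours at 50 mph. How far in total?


Leg 1 distance:
60 x 1.5 = 90 miles
Leg 2 distance:
50 x 1 = 50 miles
Total distance:
90 + 50 = 140 miles

140 miles


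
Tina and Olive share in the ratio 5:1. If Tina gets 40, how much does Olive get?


Find the multiplier:
40 / 5 = 8
Apply to Olive's share:
1 x 8 = 8

8


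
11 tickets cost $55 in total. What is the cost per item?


Total cost: $55
Number of items: 11
Unit price: $55 / 11 = $5

$5


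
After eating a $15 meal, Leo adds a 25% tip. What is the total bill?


Calculate the tip:
25% of $15 = $3.75
Add tip to meal cost:
$15 + $3.75 = $18.75

$18.75


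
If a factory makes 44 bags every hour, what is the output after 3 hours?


Production rate: 44 bags per hour
Time: 3 hours
Total: 44 x 3 = 132 bags

132 bags


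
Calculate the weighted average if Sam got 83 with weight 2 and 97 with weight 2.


Weighted sum:
2 x 83 + 2 x 97 = 360
Total weight:
2 + 2 = 4
Weighted average:
360 / 4 = 90

90


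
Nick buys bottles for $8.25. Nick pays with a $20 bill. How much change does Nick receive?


Start with the amount paid:
$20
Subtract the price:
$20 - $8.25 = $11.75

$11.75


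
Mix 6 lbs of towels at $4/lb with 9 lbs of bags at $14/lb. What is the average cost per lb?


Cost of towels:
6 x $4 = $24
Cost of bags:
9 x $14 = $126
Total cost: $24 + $126 = $150
Total weight: 15 lbs
Average: $150 / 15 = $10/lb

$10/lb


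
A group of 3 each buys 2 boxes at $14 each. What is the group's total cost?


Cost per person:
2 x $14 = $28
Group total:
3 x $28 = $84

$84


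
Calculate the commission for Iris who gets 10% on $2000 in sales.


Convert rate to decimal:
10% = 0.1
Multiply by sales:
$2000 x 0.1 = $200

$200


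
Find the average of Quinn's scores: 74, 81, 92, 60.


Add the scores:
74 + 81 + 92 + 60 = 307
Divide by the number of tests:
307 / 4 = 76.75

76.75


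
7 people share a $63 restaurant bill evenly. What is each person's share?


Total bill: $63
Number of people: 7
Each pays: $63 / 7 = $9

$9


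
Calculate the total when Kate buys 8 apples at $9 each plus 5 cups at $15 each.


Cost of apples:
8 x $9 = $72
Cost of cups:
5 x $15 = $75
Add both:
$72 + $75 = $147

$147


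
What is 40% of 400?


Convert percentage to decimal:
40% = 0.4
Multiply:
400 x 0.4 = 160

160


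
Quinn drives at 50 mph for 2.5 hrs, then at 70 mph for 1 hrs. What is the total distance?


Leg 1 distance:
50 x 2.5 = 125 miles
Leg 2 distance:
70 x 1 = 70 miles
Total distance:
125 + 70 = 195 miles

195 miles


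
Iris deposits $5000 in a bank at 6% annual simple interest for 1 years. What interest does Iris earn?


Use the formula I = P x R x T / 100
P x R x T = 5000 x 6 x 1 = 30000
I = 30000 / 100 = $300

$300


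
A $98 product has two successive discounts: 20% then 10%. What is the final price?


First discount:
20% of $98 = $19.60
Price after first discount:
$98 - $19.60 = $78.40
Second discount:
10% of $78.40 = $7.84
Final price:
$78.40 - $7.84 = $70.56

$70.56


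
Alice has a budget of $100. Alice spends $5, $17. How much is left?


Add up expenses:
$5 + $17 = $22
Subtract from budget:
$100 - $22 = $78

$78


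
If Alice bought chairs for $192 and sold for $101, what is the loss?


Selling price = $101
Cost price = $192
Loss = cost price - selling price:
Loss = $192 - $101 = $91

$91


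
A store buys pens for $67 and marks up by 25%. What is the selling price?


Calculate the markup amount:
25% of $67 = $16.75
Add to cost:
$67 + $16.75 = $83.75

$83.75


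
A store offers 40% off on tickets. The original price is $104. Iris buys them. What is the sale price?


Calculate the discount amount:
40% of $104 = $41.60
Subtract from original:
$104 - $41.60 = $62.40

$62.40


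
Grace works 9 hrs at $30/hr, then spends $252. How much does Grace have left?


Calculate earnings:
9 x $30 = $270
Subtract spending:
$270 - $252 = $18

$18


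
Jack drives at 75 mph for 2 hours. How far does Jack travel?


Use the formula: distance = speed x time
Speed = 75 mph, Time = 2 hours
75 x 2 = 150 miles

150 miles


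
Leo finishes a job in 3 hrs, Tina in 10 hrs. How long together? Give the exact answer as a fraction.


Leo's rate: 1/3 of the job per hour
Tina's rate: 1/10 of the job per hour
Combined rate: 1/3 + 1/10 = 13/30 per hour
Time = 1 / (13/30) = 30/13 hours (≈ 2.31 hours)

30/13 hours


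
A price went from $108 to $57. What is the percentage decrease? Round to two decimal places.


Find the absolute change:
|57 - 108| = 51
Divide by original and multiply by 100:
51 / 108 x 100 = 47.2222...% ≈ 47.22%

47.22%


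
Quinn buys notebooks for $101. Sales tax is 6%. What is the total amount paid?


Calculate the tax:
6% of $101 = $6.06
Add tax to price:
$101 + $6.06 = $107.06

$107.06


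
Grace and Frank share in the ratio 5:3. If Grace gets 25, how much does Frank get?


Find the multiplier:
25 / 5 = 5
Apply to Frank's share:
3 x 5 = 15

15


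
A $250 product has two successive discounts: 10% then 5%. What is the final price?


First discount:
10% of $250 = $25
Price after first discount:
$250 - $25 = $225
Second discount:
5% of $225 = $11.25
Final price:
$225 - $11.25 = $213.75

$213.75


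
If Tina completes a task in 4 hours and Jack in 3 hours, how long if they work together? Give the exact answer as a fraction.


Tina's rate: 1/4 of the job per hour
Jack's rate: 1/3 of the job per hour
Combined rate: 1/4 + 1/3 = 7/12 per hour
Time = 1 / (7/12) = 12/7 hours (≈ 1.71 hours)

12/7 hours


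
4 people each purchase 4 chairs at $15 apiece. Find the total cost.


Cost per person:
4 x $15 = $60
Group total:
4 x $60 = $240

$240


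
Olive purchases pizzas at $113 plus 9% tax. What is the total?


Calculate the tax:
9% of $113 = $10.17
Add tax to price:
$113 + $10.17 = $123.17

$123.17


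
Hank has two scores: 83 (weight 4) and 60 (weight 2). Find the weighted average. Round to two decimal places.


Weighted sum:
4 x 83 + 2 x 60 = 452
Total weight:
4 + 2 = 6
Weighted average:
452 / 6 = 75.3333... ≈ 75.33

75.33


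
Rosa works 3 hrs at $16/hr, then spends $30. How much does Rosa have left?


Calculate earnings:
3 x $16 = $48
Subtract spending:
$48 - $30 = $18

$18


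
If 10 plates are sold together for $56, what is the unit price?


Total cost: $56
Number of items: 10
Unit price: $56 / 10 = $5.60

$5.60


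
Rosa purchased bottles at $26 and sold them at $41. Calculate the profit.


Selling price = $41
Cost price = $26
Profit = selling price - cost price:
Profit = $41 - $26 = $15

$15


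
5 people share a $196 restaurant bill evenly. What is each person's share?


Total bill: $196
Number of people: 5
Each pays: $196 / 5 = $39.20

$39.20


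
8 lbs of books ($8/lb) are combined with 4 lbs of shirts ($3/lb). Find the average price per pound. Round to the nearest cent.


Cost of books:
8 x $8 = $64
Cost of shirts:
4 x $3 = $12
Total cost: $64 + $12 = $76
Total weight: 12 lbs
Average: $76 / 12 = $6.3333... ≈ $6.33/lb

$6.33/lb


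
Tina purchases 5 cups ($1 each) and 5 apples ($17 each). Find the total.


Cost of cups:
5 x $1 = $5
Cost of apples:
5 x $17 = $85
Add both:
$5 + $85 = $90

$90


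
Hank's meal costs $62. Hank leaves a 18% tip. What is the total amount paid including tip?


Calculate the tip:
18% of $62 = $11.16
Add tip to meal cost:
$62 + $11.16 = $73.16

$73.16


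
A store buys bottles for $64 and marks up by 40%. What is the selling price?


Calculate the markup amount:
40% of $64 = $25.60
Add to cost:
$64 + $25.60 = $89.60

$89.60


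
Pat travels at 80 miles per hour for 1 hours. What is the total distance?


Use the formula: distance = speed x time
Speed = 80 mph, Time = 1 hours
80 x 1 = 80 miles

80 miles


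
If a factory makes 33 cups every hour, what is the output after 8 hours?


Production rate: 33 cups per hour
Time: 8 hours
Total: 33 x 8 = 264 cups

264 cups


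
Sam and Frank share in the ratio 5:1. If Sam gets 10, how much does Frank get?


Find the multiplier:
10 / 5 = 2
Apply to Frank's share:
1 x 2 = 2

2


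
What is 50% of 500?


Convert percentage to decimal:
50% = 0.5
Multiply:
500 x 0.5 = 250

250


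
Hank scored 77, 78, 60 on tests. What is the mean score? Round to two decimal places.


Add the scores:
77 + 78 + 60 = 215
Divide by the number of tests:
215 / 3 = 71.6666... ≈ 71.67

71.67


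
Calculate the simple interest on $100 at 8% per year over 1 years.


Use the formula I = P x R x T / 100
P x R x T = 100 x 8 x 1 = 800
I = 800 / 100 = $8

$8


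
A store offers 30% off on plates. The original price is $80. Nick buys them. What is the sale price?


Calculate the discount amount:
30% of $80 = $24
Subtract from original:
$80 - $24 = $56

$56


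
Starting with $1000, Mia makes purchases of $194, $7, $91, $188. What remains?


Add up expenses:
$194 + $7 + $91 + $188 = $480
Subtract from budget:
$1000 - $480 = $520

$520


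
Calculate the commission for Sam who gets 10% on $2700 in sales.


Convert rate to decimal:
10% = 0.1
Multiply by sales:
$2700 x 0.1 = $270

$270


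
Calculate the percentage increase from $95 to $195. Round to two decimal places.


Find the absolute change:
|195 - 95| = 100
Divide by original and multiply by 100:
100 / 95 x 100 = 105.2631...% ≈ 105.26%

105.26%


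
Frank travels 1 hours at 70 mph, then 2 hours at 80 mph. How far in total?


Leg 1 distance:
70 x 1 = 70 miles
Leg 2 distance:
80 x 2 = 160 miles
Total distance:
70 + 160 = 230 miles

230 miles


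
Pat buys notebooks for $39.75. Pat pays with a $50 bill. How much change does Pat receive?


Start with the amount paid:
$50
Subtract the price:
$50 - $39.75 = $10.25

$10.25


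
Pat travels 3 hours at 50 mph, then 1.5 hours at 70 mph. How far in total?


Leg 1 distance:
50 x 3 = 150 miles
Leg 2 distance:
70 x 1.5 = 105 miles
Total distance:
150 + 105 = 255 miles

255 miles


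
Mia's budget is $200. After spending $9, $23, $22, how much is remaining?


Add up expenses:
$9 + $23 + $22 = $54
Subtract from budget:
$200 - $54 = $146

$146


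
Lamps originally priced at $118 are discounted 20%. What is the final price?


Calculate the discount amount:
20% of $118 = $23.60
Subtract from original:
$118 - $23.60 = $94.40

$94.40


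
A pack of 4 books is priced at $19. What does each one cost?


Total cost: $19
Number of items: 4
Unit price: $19 / 4 = $4.75

$4.75


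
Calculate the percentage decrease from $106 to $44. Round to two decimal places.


Find the absolute change:
|44 - 106| = 62
Divide by original and multiply by 100:
62 / 106 x 100 = 58.4905...% ≈ 58.49%

58.49%


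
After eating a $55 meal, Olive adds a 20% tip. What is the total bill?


Calculate the tip:
20% of $55 = $11
Add tip to meal cost:
$55 + $11 = $66

$66


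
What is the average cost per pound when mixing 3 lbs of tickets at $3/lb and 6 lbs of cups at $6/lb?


Cost of tickets:
3 x $3 = $9
Cost of cups:
6 x $6 = $36
Total cost: $9 + $36 = $45
Total weight: 9 lbs
Average: $45 / 9 = $5/lb

$5/lb


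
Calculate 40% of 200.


Convert percentage to decimal:
40% = 0.4
Multiply:
200 x 0.4 = 80

80


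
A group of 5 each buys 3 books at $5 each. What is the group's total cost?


Cost per person:
3 x $5 = $15
Group total:
5 x $15 = $75

$75


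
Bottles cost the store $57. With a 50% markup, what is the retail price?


Calculate the markup amount:
50% of $57 = $28.50
Add to cost:
$57 + $28.50 = $85.50

$85.50


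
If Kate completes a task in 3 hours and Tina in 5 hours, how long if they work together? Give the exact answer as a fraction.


Kate's rate: 1/3 of the job per hour
Tina's rate: 1/5 of the job per hour
Combined rate: 1/3 + 1/5 = 8/15 per hour
Time = 1 / (8/15) = 15/8 hours (≈ 1.88 hours)

15/8 hours
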